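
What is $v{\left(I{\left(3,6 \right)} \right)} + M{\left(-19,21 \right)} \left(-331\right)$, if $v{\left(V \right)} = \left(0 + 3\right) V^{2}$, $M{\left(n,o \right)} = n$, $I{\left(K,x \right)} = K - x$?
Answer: $6316$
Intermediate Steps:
$v{\left(V \right)} = 3 V^{2}$
$v{\left(I{\left(3,6 \right)} \right)} + M{\left(-19,21 \right)} \left(-331\right) = 3 \left(3 - 6\right)^{2} - -6289 = 3 \left(3 - 6\right)^{2} + 6289 = 3 \left(-3\right)^{2} + 6289 = 3 \cdot 9 + 6289 = 27 + 6289 = 6316$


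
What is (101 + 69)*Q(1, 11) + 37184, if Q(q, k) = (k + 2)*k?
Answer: 61494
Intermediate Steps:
Q(q, k) = k*(2 + k) (Q(q, k) = (2 + k)*k = k*(2 + k))
(101 + 69)*Q(1, 11) + 37184 = (101 + 69)*(11*(2 + 11)) + 37184 = 170*(11*13) + 37184 = 170*143 + 37184 = 24310 + 37184 = 61494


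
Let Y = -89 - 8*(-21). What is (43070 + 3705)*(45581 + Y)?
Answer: 2135746500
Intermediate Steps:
Y = 79 (Y = -89 + 168 = 79)
(43070 + 3705)*(45581 + Y) = (43070 + 3705)*(45581 + 79) = 46775*45660 = 2135746500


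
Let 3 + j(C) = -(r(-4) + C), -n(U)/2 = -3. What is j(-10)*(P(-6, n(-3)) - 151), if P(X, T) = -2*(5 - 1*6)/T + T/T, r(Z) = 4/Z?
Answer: -3592/3 ≈ -1197.3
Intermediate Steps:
n(U) = 6 (n(U) = -2*(-3) = 6)
j(C) = -2 - C (j(C) = -3 - (4/(-4) + C) = -3 - (4*(-1/4) + C) = -3 - (-1 + C) = -3 + (1 - C) = -2 - C)
P(X, T) = 1 + 2/T (P(X, T) = -2*(5 - 6)/T + 1 = -2*(-1/T) + 1 = -(-2)/T + 1 = 2/T + 1 = 1 + 2/T)
j(-10)*(P(-6, n(-3)) - 151) = (-2 - 1*(-10))*((2 + 6)/6 - 151) = (-2 + 10)*((1/6)*8 - 151) = 8*(4/3 - 151) = 8*(-449/3) = -3592/3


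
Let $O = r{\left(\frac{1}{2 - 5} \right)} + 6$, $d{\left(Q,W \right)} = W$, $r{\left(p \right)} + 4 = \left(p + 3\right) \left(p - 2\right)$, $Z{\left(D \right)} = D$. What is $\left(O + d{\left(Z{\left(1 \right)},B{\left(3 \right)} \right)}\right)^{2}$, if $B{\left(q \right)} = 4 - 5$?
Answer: $\frac{2209}{81} \approx 27.272$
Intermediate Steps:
$B{\left(q \right)} = -1$ ($B{\left(q \right)} = 4 - 5 = -1$)
$r{\left(p \right)} = -4 + \left(-2 + p\right) \left(3 + p\right)$ ($r{\left(p \right)} = -4 + \left(p + 3\right) \left(p - 2\right) = -4 + \left(3 + p\right) \left(-2 + p\right) = -4 + \left(-2 + p\right) \left(3 + p\right)$)
$O = - \frac{38}{9}$ ($O = \left(-10 + \frac{1}{2 - 5} + \left(\frac{1}{2 - 5}\right)^{2}\right) + 6 = \left(-10 + \frac{1}{-3} + \left(\frac{1}{-3}\right)^{2}\right) + 6 = \left(-10 - \frac{1}{3} + \left(- \frac{1}{3}\right)^{2}\right) + 6 = \left(-10 - \frac{1}{3} + \frac{1}{9}\right) + 6 = - \frac{92}{9} + 6 = - \frac{38}{9} \approx -4.2222$)
$\left(O + d{\left(Z{\left(1 \right)},B{\left(3 \right)} \right)}\right)^{2} = \left(- \frac{38}{9} - 1\right)^{2} = \left(- \frac{47}{9}\right)^{2} = \frac{2209}{81}$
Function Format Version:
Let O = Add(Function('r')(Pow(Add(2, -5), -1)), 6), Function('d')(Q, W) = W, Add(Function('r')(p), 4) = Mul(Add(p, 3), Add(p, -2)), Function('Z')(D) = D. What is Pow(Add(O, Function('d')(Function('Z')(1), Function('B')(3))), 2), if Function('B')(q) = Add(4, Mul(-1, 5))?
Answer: Rational(2209, 81) ≈ 27.272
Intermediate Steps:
Function('B')(q) = -1 (Function('B')(q) = Add(4, -5) = -1)
Function('r')(p) = Add(-4, Mul(Add(-2, p), Add(3, p))) (Function('r')(p) = Add(-4, Mul(Add(p, 3), Add(p, -2))) = Add(-4, Mul(Add(3, p), Add(-2, p))) = Add(-4, Mul(Add(-2, p), Add(3, p))))
O = Rational(-38, 9) (O = Add(Add(-10, Pow(Add(2, -5), -1), Pow(Pow(Add(2, -5), -1), 2)), 6) = Add(Add(-10, Pow(-3, -1), Pow(Pow(-3, -1), 2)), 6) = Add(Add(-10, Rational(-1, 3), Pow(Rational(-1, 3), 2)), 6) = Add(Add(-10, Rational(-1, 3), Rational(1, 9)), 6) = Add(Rational(-92, 9), 6) = Rational(-38, 9) ≈ -4.2222)
Pow(Add(O, Function('d')(Function('Z')(1), Function('B')(3))), 2) = Pow(Add(Rational(-38, 9), -1), 2) = Pow(Rational(-47, 9), 2) = Rational(2209, 81)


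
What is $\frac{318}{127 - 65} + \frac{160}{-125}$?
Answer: $\frac{2983}{775} \approx 3.849$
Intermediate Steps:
$\frac{318}{127 - 65} + \frac{160}{-125} = \frac{318}{127 - 65} + 160 \left(- \frac{1}{125}\right) = \frac{318}{62} - \frac{32}{25} = 318 \cdot \frac{1}{62} - \frac{32}{25} = \frac{159}{31} - \frac{32}{25} = \frac{2983}{775}$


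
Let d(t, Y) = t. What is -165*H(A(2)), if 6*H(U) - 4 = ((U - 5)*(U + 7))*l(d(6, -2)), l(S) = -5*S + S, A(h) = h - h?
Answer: -23210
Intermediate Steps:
A(h) = 0
l(S) = -4*S
H(U) = 2/3 - 4*(-5 + U)*(7 + U) (H(U) = 2/3 + (((U - 5)*(U + 7))*(-4*6))/6 = 2/3 + (((-5 + U)*(7 + U))*(-24))/6 = 2/3 + (-24*(-5 + U)*(7 + U))/6 = 2/3 - 4*(-5 + U)*(7 + U))
-165*H(A(2)) = -165*(422/3 - 8*0 - 4*0**2) = -165*(422/3 + 0 - 4*0) = -165*(422/3 + 0 + 0) = -165*422/3 = -23210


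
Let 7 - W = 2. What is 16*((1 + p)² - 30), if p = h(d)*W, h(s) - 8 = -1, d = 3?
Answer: 20256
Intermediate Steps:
W = 5 (W = 7 - 1*2 = 7 - 2 = 5)
h(s) = 7 (h(s) = 8 - 1 = 7)
p = 35 (p = 7*5 = 35)
16*((1 + p)² - 30) = 16*((1 + 35)² - 30) = 16*(36² - 30) = 16*(1296 - 30) = 16*1266 = 20256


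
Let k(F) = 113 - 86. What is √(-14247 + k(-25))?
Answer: 6*I*√395 ≈ 119.25*I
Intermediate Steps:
k(F) = 27
√(-14247 + k(-25)) = √(-14247 + 27) = √(-14220) = 6*I*√395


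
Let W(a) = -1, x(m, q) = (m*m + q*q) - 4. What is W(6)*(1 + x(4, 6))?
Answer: -49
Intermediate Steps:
x(m, q) = -4 + m² + q² (x(m, q) = (m² + q²) - 4 = -4 + m² + q²)
W(6)*(1 + x(4, 6)) = -(1 + (-4 + 4² + 6²)) = -(1 + (-4 + 16 + 36)) = -(1 + 48) = -1*49 = -49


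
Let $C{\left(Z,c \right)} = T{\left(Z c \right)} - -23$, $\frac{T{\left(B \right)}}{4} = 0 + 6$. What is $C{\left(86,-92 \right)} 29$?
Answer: $1363$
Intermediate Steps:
$T{\left(B \right)} = 24$ ($T{\left(B \right)} = 4 \left(0 + 6\right) = 4 \cdot 6 = 24$)
$C{\left(Z,c \right)} = 47$ ($C{\left(Z,c \right)} = 24 - -23 = 24 + 23 = 47$)
$C{\left(86,-92 \right)} 29 = 47 \cdot 29 = 1363$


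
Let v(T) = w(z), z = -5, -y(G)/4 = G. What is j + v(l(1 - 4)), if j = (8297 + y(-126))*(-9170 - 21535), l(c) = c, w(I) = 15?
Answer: -270234690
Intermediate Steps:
y(G) = -4*G
v(T) = 15
j = -270234705 (j = (8297 - 4*(-126))*(-9170 - 21535) = (8297 + 504)*(-30705) = 8801*(-30705) = -270234705)
j + v(l(1 - 4)) = -270234705 + 15 = -270234690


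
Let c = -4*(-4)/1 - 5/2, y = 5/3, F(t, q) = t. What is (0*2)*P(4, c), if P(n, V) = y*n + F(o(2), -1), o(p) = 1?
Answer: 0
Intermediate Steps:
y = 5/3 (y = 5*(1/3) = 5/3 ≈ 1.6667)
c = 27/2 (c = 16*1 - 5*1/2 = 16 - 5/2 = 27/2 ≈ 13.500)
P(n, V) = 1 + 5*n/3 (P(n, V) = 5*n/3 + 1 = 1 + 5*n/3)
(0*2)*P(4, c) = (0*2)*(1 + (5/3)*4) = 0*(1 + 20/3) = 0*(23/3) = 0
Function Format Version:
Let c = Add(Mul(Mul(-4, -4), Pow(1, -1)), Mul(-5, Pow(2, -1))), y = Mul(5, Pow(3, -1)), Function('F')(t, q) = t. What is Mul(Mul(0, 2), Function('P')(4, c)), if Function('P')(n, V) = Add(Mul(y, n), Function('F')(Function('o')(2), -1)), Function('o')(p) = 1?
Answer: 0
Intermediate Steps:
y = Rational(5, 3) (y = Mul(5, Rational(1, 3)) = Rational(5, 3) ≈ 1.6667)
c = Rational(27, 2) (c = Add(Mul(16, 1), Mul(-5, Rational(1, 2))) = Add(16, Rational(-5, 2)) = Rational(27, 2) ≈ 13.500)
Function('P')(n, V) = Add(1, Mul(Rational(5, 3), n)) (Function('P')(n, V) = Add(Mul(Rational(5, 3), n), 1) = Add(1, Mul(Rational(5, 3), n)))
Mul(Mul(0, 2), Function('P')(4, c)) = Mul(Mul(0, 2), Add(1, Mul(Rational(5, 3), 4))) = Mul(0, Add(1, Rational(20, 3))) = Mul(0, Rational(23, 3)) = 0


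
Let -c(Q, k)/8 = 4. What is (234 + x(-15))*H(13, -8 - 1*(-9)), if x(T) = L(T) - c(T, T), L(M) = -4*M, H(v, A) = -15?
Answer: -4890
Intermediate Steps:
c(Q, k) = -32 (c(Q, k) = -8*4 = -32)
x(T) = 32 - 4*T (x(T) = -4*T - 1*(-32) = -4*T + 32 = 32 - 4*T)
(234 + x(-15))*H(13, -8 - 1*(-9)) = (234 + (32 - 4*(-15)))*(-15) = (234 + (32 + 60))*(-15) = (234 + 92)*(-15) = 326*(-15) = -4890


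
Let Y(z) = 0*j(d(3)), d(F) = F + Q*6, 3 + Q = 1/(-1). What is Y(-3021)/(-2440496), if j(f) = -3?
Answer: 0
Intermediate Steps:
Q = -4 (Q = -3 + 1/(-1) = -3 - 1 = -4)
d(F) = -24 + F (d(F) = F - 4*6 = F - 24 = -24 + F)
Y(z) = 0 (Y(z) = 0*(-3) = 0)
Y(-3021)/(-2440496) = 0/(-2440496) = 0*(-1/2440496) = 0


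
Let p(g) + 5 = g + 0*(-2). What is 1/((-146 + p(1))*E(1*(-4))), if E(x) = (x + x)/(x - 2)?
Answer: -1/200 ≈ -0.0050000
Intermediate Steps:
E(x) = 2*x/(-2 + x) (E(x) = (2*x)/(-2 + x) = 2*x/(-2 + x))
p(g) = -5 + g (p(g) = -5 + (g + 0*(-2)) = -5 + (g + 0) = -5 + g)
1/((-146 + p(1))*E(1*(-4))) = 1/((-146 + (-5 + 1))*(2*(1*(-4))/(-2 + 1*(-4)))) = 1/((-146 - 4)*(2*(-4)/(-2 - 4))) = 1/(-300*(-4)/(-6)) = 1/(-300*(-4)*(-1)/6) = 1/(-150*4/3) = 1/(-200) = -1/200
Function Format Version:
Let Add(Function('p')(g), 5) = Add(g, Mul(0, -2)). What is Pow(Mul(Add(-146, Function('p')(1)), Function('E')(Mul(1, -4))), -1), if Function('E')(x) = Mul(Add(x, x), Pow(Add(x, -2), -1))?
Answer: Rational(-1, 200) ≈ -0.0050000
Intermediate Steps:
Function('E')(x) = Mul(2, x, Pow(Add(-2, x), -1)) (Function('E')(x) = Mul(Mul(2, x), Pow(Add(-2, x), -1)) = Mul(2, x, Pow(Add(-2, x), -1)))
Function('p')(g) = Add(-5, g) (Function('p')(g) = Add(-5, Add(g, Mul(0, -2))) = Add(-5, Add(g, 0)) = Add(-5, g))
Pow(Mul(Add(-146, Function('p')(1)), Function('E')(Mul(1, -4))), -1) = Pow(Mul(Add(-146, Add(-5, 1)), Mul(2, Mul(1, -4), Pow(Add(-2, Mul(1, -4)), -1))), -1) = Pow(Mul(Add(-146, -4), Mul(2, -4, Pow(Add(-2, -4), -1))), -1) = Pow(Mul(-150, Mul(2, -4, Pow(-6, -1))), -1) = Pow(Mul(-150, Mul(2, -4, Rational(-1, 6))), -1) = Pow(Mul(-150, Rational(4, 3)), -1) = Pow(-200, -1) = Rational(-1, 200)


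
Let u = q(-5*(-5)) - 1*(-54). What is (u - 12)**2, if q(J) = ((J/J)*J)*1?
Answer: 4489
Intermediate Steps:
q(J) = J (q(J) = (1*J)*1 = J*1 = J)
u = 79 (u = -5*(-5) - 1*(-54) = 25 + 54 = 79)
(u - 12)**2 = (79 - 12)**2 = 67**2 = 4489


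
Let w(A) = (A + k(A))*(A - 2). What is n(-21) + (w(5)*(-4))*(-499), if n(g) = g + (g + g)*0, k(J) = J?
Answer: 59859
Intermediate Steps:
w(A) = 2*A*(-2 + A) (w(A) = (A + A)*(A - 2) = (2*A)*(-2 + A) = 2*A*(-2 + A))
n(g) = g (n(g) = g + (2*g)*0 = g + 0 = g)
n(-21) + (w(5)*(-4))*(-499) = -21 + ((2*5*(-2 + 5))*(-4))*(-499) = -21 + ((2*5*3)*(-4))*(-499) = -21 + (30*(-4))*(-499) = -21 - 120*(-499) = -21 + 59880 = 59859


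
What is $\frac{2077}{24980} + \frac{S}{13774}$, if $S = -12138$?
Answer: $- \frac{137299321}{172037260} \approx -0.79808$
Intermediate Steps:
$\frac{2077}{24980} + \frac{S}{13774} = \frac{2077}{24980} - \frac{12138}{13774} = 2077 \cdot \frac{1}{24980} - \frac{6069}{6887} = \frac{2077}{24980} - \frac{6069}{6887} = - \frac{137299321}{172037260}$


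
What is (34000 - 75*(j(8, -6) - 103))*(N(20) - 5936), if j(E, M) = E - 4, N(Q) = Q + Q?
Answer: -244241800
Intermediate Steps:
N(Q) = 2*Q
j(E, M) = -4 + E
(34000 - 75*(j(8, -6) - 103))*(N(20) - 5936) = (34000 - 75*((-4 + 8) - 103))*(2*20 - 5936) = (34000 - 75*(4 - 103))*(40 - 5936) = (34000 - 75*(-99))*(-5896) = (34000 + 7425)*(-5896) = 41425*(-5896) = -244241800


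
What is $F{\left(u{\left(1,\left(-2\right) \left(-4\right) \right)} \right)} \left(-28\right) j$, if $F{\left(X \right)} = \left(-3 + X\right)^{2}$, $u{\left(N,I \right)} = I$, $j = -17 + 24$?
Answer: $-4900$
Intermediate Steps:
$j = 7$
$F{\left(u{\left(1,\left(-2\right) \left(-4\right) \right)} \right)} \left(-28\right) j = \left(-3 - -8\right)^{2} \left(-28\right) 7 = \left(-3 + 8\right)^{2} \left(-28\right) 7 = 5^{2} \left(-28\right) 7 = 25 \left(-28\right) 7 = \left(-700\right) 7 = -4900$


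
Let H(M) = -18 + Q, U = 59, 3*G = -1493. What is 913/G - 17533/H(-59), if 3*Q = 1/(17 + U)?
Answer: 5957065215/6125779 ≈ 972.46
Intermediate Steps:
G = -1493/3 (G = (⅓)*(-1493) = -1493/3 ≈ -497.67)
Q = 1/228 (Q = 1/(3*(17 + 59)) = (⅓)/76 = (⅓)*(1/76) = 1/228 ≈ 0.0043860)
H(M) = -4103/228 (H(M) = -18 + 1/228 = -4103/228)
913/G - 17533/H(-59) = 913/(-1493/3) - 17533/(-4103/228) = 913*(-3/1493) - 17533*(-228/4103) = -2739/1493 + 3997524/4103 = 5957065215/6125779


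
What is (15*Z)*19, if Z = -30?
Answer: -8550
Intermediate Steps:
(15*Z)*19 = (15*(-30))*19 = -450*19 = -8550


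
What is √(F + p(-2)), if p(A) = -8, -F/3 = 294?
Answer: I*√890 ≈ 29.833*I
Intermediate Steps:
F = -882 (F = -3*294 = -882)
√(F + p(-2)) = √(-882 - 8) = √(-890) = I*√890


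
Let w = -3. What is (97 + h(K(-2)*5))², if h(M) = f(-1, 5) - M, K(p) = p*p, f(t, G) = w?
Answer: 5476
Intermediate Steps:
f(t, G) = -3
K(p) = p²
h(M) = -3 - M
(97 + h(K(-2)*5))² = (97 + (-3 - (-2)²*5))² = (97 + (-3 - 4*5))² = (97 + (-3 - 1*20))² = (97 + (-3 - 20))² = (97 - 23)² = 74² = 5476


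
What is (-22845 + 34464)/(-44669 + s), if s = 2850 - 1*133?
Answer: -3873/13984 ≈ -0.27696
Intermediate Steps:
s = 2717 (s = 2850 - 133 = 2717)
(-22845 + 34464)/(-44669 + s) = (-22845 + 34464)/(-44669 + 2717) = 11619/(-41952) = 11619*(-1/41952) = -3873/13984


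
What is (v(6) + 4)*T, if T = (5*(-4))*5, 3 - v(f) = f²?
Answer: 2900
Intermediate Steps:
v(f) = 3 - f²
T = -100 (T = -20*5 = -100)
(v(6) + 4)*T = ((3 - 1*6²) + 4)*(-100) = ((3 - 1*36) + 4)*(-100) = ((3 - 36) + 4)*(-100) = (-33 + 4)*(-100) = -29*(-100) = 2900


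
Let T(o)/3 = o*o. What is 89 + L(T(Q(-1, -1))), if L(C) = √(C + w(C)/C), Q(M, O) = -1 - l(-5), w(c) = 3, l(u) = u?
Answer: 89 + √769/4 ≈ 95.933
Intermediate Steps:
Q(M, O) = 4 (Q(M, O) = -1 - 1*(-5) = -1 + 5 = 4)
T(o) = 3*o² (T(o) = 3*(o*o) = 3*o²)
L(C) = √(C + 3/C)
89 + L(T(Q(-1, -1))) = 89 + √(3*4² + 3/((3*4²))) = 89 + √(3*16 + 3/((3*16))) = 89 + √(48 + 3/48) = 89 + √(48 + 3*(1/48)) = 89 + √(48 + 1/16) = 89 + √(769/16) = 89 + √769/4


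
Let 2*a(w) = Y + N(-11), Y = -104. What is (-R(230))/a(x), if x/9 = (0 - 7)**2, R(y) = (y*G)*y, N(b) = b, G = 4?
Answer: 3680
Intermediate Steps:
R(y) = 4*y**2 (R(y) = (y*4)*y = (4*y)*y = 4*y**2)
x = 441 (x = 9*(0 - 7)**2 = 9*(-7)**2 = 9*49 = 441)
a(w) = -115/2 (a(w) = (-104 - 11)/2 = (1/2)*(-115) = -115/2)
(-R(230))/a(x) = (-4*230**2)/(-115/2) = -4*52900*(-2/115) = -1*211600*(-2/115) = -211600*(-2/115) = 3680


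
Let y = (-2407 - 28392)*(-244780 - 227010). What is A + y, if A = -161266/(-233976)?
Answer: 1699912876728113/116988 ≈ 1.4531e+10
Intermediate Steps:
A = 80633/116988 (A = -161266*(-1/233976) = 80633/116988 ≈ 0.68924)
y = 14530660210 (y = -30799*(-471790) = 14530660210)
A + y = 80633/116988 + 14530660210 = 1699912876728113/116988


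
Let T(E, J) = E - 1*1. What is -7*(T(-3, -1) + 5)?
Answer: -7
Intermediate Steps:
T(E, J) = -1 + E (T(E, J) = E - 1 = -1 + E)
-7*(T(-3, -1) + 5) = -7*((-1 - 3) + 5) = -7*(-4 + 5) = -7*1 = -7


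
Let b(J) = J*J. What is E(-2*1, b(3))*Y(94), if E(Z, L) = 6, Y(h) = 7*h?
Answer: 3948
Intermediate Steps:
b(J) = J**2
E(-2*1, b(3))*Y(94) = 6*(7*94) = 6*658 = 3948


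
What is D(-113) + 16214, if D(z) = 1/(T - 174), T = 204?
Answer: 486421/30 ≈ 16214.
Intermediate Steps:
D(z) = 1/30 (D(z) = 1/(204 - 174) = 1/30)
D(-113) + 16214 = 1/30 + 16214 = 486421/30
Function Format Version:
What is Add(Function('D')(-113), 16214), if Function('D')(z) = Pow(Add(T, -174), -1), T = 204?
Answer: Rational(486421, 30) ≈ 16214.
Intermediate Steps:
Function('D')(z) = Rational(1, 30) (Function('D')(z) = Pow(Add(204, -174), -1) = Pow(30, -1) = Rational(1, 30))
Add(Function('D')(-113), 16214) = Add(Rational(1, 30), 16214) = Rational(486421, 30)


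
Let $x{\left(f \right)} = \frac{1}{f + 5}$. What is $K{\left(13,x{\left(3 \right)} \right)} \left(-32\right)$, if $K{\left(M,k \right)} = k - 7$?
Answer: $220$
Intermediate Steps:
$x{\left(f \right)} = \frac{1}{5 + f}$
$K{\left(M,k \right)} = -7 + k$ ($K{\left(M,k \right)} = k - 7 = -7 + k$)
$K{\left(13,x{\left(3 \right)} \right)} \left(-32\right) = \left(-7 + \frac{1}{5 + 3}\right) \left(-32\right) = \left(-7 + \frac{1}{8}\right) \left(-32\right) = \left(- \frac{55}{8}\right) \left(-32\right) = 220$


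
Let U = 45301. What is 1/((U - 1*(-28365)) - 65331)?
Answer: 1/8335 ≈ 0.00011998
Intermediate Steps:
1/((U - 1*(-28365)) - 65331) = 1/((45301 - 1*(-28365)) - 65331) = 1/((45301 + 28365) - 65331) = 1/(73666 - 65331) = 1/8335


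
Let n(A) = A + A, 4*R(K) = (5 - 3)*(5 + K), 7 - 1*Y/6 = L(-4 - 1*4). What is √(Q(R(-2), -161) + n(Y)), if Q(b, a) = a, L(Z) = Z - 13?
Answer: 5*√7 ≈ 13.229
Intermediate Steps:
L(Z) = -13 + Z
Y = 168 (Y = 42 - 6*(-13 + (-4 - 1*4)) = 42 - 6*(-13 + (-4 - 4)) = 42 - 6*(-13 - 8) = 42 - 6*(-21) = 42 + 126 = 168)
R(K) = 5/2 + K/2 (R(K) = ((5 - 3)*(5 + K))/4 = (2*(5 + K))/4 = (10 + 2*K)/4 = 5/2 + K/2)
n(A) = 2*A
√(Q(R(-2), -161) + n(Y)) = √(-161 + 2*168) = √(-161 + 336) = √175 = 5*√7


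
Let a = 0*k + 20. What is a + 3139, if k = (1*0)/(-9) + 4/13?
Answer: 3159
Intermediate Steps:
k = 4/13 (k = 0*(-1/9) + 4*(1/13) = 0 + 4/13 = 4/13 ≈ 0.30769)
a = 20 (a = 0*(4/13) + 20 = 0 + 20 = 20)
a + 3139 = 20 + 3139 = 3159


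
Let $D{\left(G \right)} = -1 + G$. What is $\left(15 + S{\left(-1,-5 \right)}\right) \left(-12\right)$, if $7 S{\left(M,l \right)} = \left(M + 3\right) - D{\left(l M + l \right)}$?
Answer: $- \frac{1296}{7} \approx -185.14$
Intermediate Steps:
$S{\left(M,l \right)} = \frac{4}{7} - \frac{l}{7} + \frac{M}{7} - \frac{M l}{7}$ ($S{\left(M,l \right)} = \frac{\left(M + 3\right) - \left(-1 + \left(l M + l\right)\right)}{7} = \frac{\left(3 + M\right) - \left(-1 + \left(M l + l\right)\right)}{7} = \frac{\left(3 + M\right) - \left(-1 + \left(l + M l\right)\right)}{7} = \frac{\left(3 + M\right) - \left(-1 + l + M l\right)}{7} = \frac{4 + M - l - M l}{7} = \frac{4}{7} - \frac{l}{7} + \frac{M}{7} - \frac{M l}{7}$)
$\left(15 + S{\left(-1,-5 \right)}\right) \left(-12\right) = \left(15 + \left(\frac{4}{7} + \frac{1}{7} \left(-1\right) - - \frac{5 \left(1 - 1\right)}{7}\right)\right) \left(-12\right) = \left(15 - \left(- \frac{3}{7} + 0\right)\right) \left(-12\right) = \left(15 + \left(\frac{4}{7} - \frac{1}{7} + 0\right)\right) \left(-12\right) = \left(15 + \frac{3}{7}\right) \left(-12\right) = \frac{108}{7} \left(-12\right) = - \frac{1296}{7}$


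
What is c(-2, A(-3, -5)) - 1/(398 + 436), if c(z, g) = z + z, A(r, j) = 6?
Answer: -3337/834 ≈ -4.0012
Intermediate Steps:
c(z, g) = 2*z
c(-2, A(-3, -5)) - 1/(398 + 436) = 2*(-2) - 1/(398 + 436) = -4 - 1/834 = -3337/834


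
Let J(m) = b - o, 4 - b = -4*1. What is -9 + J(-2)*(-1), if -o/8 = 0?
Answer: -17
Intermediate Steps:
b = 8 (b = 4 - (-4) = 4 - 1*(-4) = 4 + 4 = 8)
o = 0 (o = -8*0 = 0)
J(m) = 8 (J(m) = 8 - 1*0 = 8 + 0 = 8)
-9 + J(-2)*(-1) = -9 + 8*(-1) = -9 - 8 = -17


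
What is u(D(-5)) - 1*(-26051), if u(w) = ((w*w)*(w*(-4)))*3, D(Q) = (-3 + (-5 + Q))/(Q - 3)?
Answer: 3327937/128 ≈ 26000.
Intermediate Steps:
D(Q) = (-8 + Q)/(-3 + Q)
u(w) = -12*w³ (u(w) = (w²*(-4*w))*3 = -4*w³*3 = -12*w³)
u(D(-5)) - 1*(-26051) = -12*(-8 - 5)³/(-3 - 5)³ - 1*(-26051) = -12*(-13/(-8))³ + 26051 = -12*(-⅛*(-13))³ + 26051 = -12*(13/8)³ + 26051 = -12*2197/512 + 26051 = -6591/128 + 26051 = 3327937/128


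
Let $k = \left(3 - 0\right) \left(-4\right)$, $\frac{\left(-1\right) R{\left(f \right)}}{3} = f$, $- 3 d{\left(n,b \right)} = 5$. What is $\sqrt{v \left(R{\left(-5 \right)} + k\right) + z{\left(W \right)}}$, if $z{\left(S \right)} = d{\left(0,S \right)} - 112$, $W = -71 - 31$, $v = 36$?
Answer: $\frac{i \sqrt{51}}{3} \approx 2.3805 i$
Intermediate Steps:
$d{\left(n,b \right)} = - \frac{5}{3}$ ($d{\left(n,b \right)} = \left(- \frac{1}{3}\right) 5 = - \frac{5}{3}$)
$W = -102$
$R{\left(f \right)} = - 3 f$
$z{\left(S \right)} = - \frac{341}{3}$ ($z{\left(S \right)} = - \frac{5}{3} - 112 = - \frac{341}{3}$)
$k = -12$ ($k = \left(3 + 0\right) \left(-4\right) = 3 \left(-4\right) = -12$)
$\sqrt{v \left(R{\left(-5 \right)} + k\right) + z{\left(W \right)}} = \sqrt{36 \left(\left(-3\right) \left(-5\right) - 12\right) - \frac{341}{3}} = \sqrt{36 \left(15 - 12\right) - \frac{341}{3}} = \sqrt{36 \cdot 3 - \frac{341}{3}} = \sqrt{108 - \frac{341}{3}} = \sqrt{- \frac{17}{3}} = \frac{i \sqrt{51}}{3}$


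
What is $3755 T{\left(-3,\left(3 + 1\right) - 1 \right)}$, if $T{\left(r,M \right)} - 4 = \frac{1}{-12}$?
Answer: $\frac{176485}{12} \approx 14707.0$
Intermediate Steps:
$T{\left(r,M \right)} = \frac{47}{12}$ ($T{\left(r,M \right)} = 4 + \frac{1}{-12} = 4 - \frac{1}{12} = \frac{47}{12}$)
$3755 T{\left(-3,\left(3 + 1\right) - 1 \right)} = 3755 \cdot \frac{47}{12} = \frac{176485}{12}$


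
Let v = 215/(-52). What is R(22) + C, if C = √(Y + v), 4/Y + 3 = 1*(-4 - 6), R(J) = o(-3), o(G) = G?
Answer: -3 + I*√3003/26 ≈ -3.0 + 2.1077*I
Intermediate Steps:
v = -215/52 (v = 215*(-1/52) = -215/52 ≈ -4.1346)
R(J) = -3
Y = -4/13 (Y = 4/(-3 + 1*(-4 - 6)) = 4/(-3 + 1*(-10)) = 4/(-3 - 10) = 4/(-13) = 4*(-1/13) = -4/13 ≈ -0.30769)
C = I*√3003/26 (C = √(-4/13 - 215/52) = √(-231/52) = I*√3003/26 ≈ 2.1077*I)
R(22) + C = -3 + I*√3003/26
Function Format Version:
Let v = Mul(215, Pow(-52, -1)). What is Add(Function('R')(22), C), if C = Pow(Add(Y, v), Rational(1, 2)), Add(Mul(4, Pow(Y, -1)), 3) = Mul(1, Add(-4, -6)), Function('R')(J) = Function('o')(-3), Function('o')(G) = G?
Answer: Add(-3, Mul(Rational(1, 26), I, Pow(3003, Rational(1, 2)))) ≈ Add(-3.0000, Mul(2.1077, I))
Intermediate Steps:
v = Rational(-215, 52) (v = Mul(215, Rational(-1, 52)) = Rational(-215, 52) ≈ -4.1346)
Function('R')(J) = -3
Y = Rational(-4, 13) (Y = Mul(4, Pow(Add(-3, Mul(1, Add(-4, -6))), -1)) = Mul(4, Pow(Add(-3, Mul(1, -10)), -1)) = Mul(4, Pow(Add(-3, -10), -1)) = Mul(4, Pow(-13, -1)) = Mul(4, Rational(-1, 13)) = Rational(-4, 13) ≈ -0.30769)
C = Mul(Rational(1, 26), I, Pow(3003, Rational(1, 2))) (C = Pow(Add(Rational(-4, 13), Rational(-215, 52)), Rational(1, 2)) = Pow(Rational(-231, 52), Rational(1, 2)) = Mul(Rational(1, 26), I, Pow(3003, Rational(1, 2))) ≈ Mul(2.1077, I))
Add(Function('R')(22), C) = Add(-3, Mul(Rational(1, 26), I, Pow(3003, Rational(1, 2))))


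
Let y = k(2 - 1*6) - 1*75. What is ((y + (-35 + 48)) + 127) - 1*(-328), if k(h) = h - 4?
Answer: 385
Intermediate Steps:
k(h) = -4 + h
y = -83 (y = (-4 + (2 - 1*6)) - 1*75 = (-4 + (2 - 6)) - 75 = (-4 - 4) - 75 = -8 - 75 = -83)
((y + (-35 + 48)) + 127) - 1*(-328) = ((-83 + (-35 + 48)) + 127) - 1*(-328) = ((-83 + 13) + 127) + 328 = (-70 + 127) + 328 = 57 + 328 = 385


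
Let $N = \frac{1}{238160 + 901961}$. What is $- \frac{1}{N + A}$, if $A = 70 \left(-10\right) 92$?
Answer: $\frac{1140121}{73423792399} \approx 1.5528 \cdot 10^{-5}$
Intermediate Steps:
$N = \frac{1}{1140121} \approx 8.771 \cdot 10^{-7}$
$A = -64400$ ($A = \left(-700\right) 92 = -64400$)
$- \frac{1}{N + A} = - \frac{1}{\frac{1}{1140121} - 64400} = - \frac{1}{- \frac{73423792399}{1140121}} = \left(-1\right) \left(- \frac{1140121}{73423792399}\right) = \frac{1140121}{73423792399}$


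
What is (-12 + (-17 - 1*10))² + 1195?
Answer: 2716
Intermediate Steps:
(-12 + (-17 - 1*10))² + 1195 = (-12 + (-17 - 10))² + 1195 = (-12 - 27)² + 1195 = (-39)² + 1195 = 1521 + 1195 = 2716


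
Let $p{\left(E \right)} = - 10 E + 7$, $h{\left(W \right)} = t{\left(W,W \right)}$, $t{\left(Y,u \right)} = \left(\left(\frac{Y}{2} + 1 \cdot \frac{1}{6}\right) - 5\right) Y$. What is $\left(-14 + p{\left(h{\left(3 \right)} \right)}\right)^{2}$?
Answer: $8649$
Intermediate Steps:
$t{\left(Y,u \right)} = Y \left(- \frac{29}{6} + \frac{Y}{2}\right)$ ($t{\left(Y,u \right)} = \left(\left(Y \frac{1}{2} + 1 \cdot \frac{1}{6}\right) - 5\right) Y = \left(\left(\frac{Y}{2} + \frac{1}{6}\right) - 5\right) Y = \left(\left(\frac{1}{6} + \frac{Y}{2}\right) - 5\right) Y = \left(- \frac{29}{6} + \frac{Y}{2}\right) Y = Y \left(- \frac{29}{6} + \frac{Y}{2}\right)$)
$h{\left(W \right)} = \frac{W \left(-29 + 3 W\right)}{6}$
$p{\left(E \right)} = 7 - 10 E$
$\left(-14 + p{\left(h{\left(3 \right)} \right)}\right)^{2} = \left(-14 - \left(-7 + 10 \cdot \frac{1}{6} \cdot 3 \left(-29 + 3 \cdot 3\right)\right)\right)^{2} = \left(-14 - \left(-7 + 10 \cdot \frac{1}{6} \cdot 3 \left(-29 + 9\right)\right)\right)^{2} = \left(-14 - \left(-7 + 10 \cdot \frac{1}{6} \cdot 3 \left(-20\right)\right)\right)^{2} = \left(-14 + \left(7 - -100\right)\right)^{2} = \left(-14 + \left(7 + 100\right)\right)^{2} = \left(-14 + 107\right)^{2} = 93^{2} = 8649$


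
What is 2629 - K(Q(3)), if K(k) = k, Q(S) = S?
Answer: 2626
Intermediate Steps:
2629 - K(Q(3)) = 2629 - 1*3 = 2629 - 3 = 2626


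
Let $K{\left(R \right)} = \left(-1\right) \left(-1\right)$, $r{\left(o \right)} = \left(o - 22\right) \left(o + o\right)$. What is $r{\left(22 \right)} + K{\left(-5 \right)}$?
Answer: $1$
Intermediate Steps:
$r{\left(o \right)} = 2 o \left(-22 + o\right)$ ($r{\left(o \right)} = \left(-22 + o\right) 2 o = 2 o \left(-22 + o\right)$)
$K{\left(R \right)} = 1$
$r{\left(22 \right)} + K{\left(-5 \right)} = 2 \cdot 22 \left(-22 + 22\right) + 1 = 2 \cdot 22 \cdot 0 + 1 = 0 + 1 = 1$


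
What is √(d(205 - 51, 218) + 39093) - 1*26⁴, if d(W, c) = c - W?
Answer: -456976 + √39157 ≈ -4.5678e+5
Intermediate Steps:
√(d(205 - 51, 218) + 39093) - 1*26⁴ = √((218 - (205 - 51)) + 39093) - 1*26⁴ = √((218 - 1*154) + 39093) - 1*456976 = √((218 - 154) + 39093) - 456976 = √(64 + 39093) - 456976 = √39157 - 456976 = -456976 + √39157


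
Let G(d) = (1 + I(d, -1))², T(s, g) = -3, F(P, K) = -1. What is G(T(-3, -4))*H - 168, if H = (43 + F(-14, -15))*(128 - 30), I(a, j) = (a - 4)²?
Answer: 10289832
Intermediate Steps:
I(a, j) = (-4 + a)²
G(d) = (1 + (-4 + d)²)²
H = 4116 (H = (43 - 1)*(128 - 30) = 42*98 = 4116)
G(T(-3, -4))*H - 168 = (1 + (-4 - 3)²)²*4116 - 168 = (1 + (-7)²)²*4116 - 168 = (1 + 49)²*4116 - 168 = 50²*4116 - 168 = 2500*4116 - 168 = 10290000 - 168 = 10289832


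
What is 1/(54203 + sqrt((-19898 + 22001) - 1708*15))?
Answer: 809/43850578 - 3*I*sqrt(2613)/2937988726 ≈ 1.8449e-5 - 5.2196e-8*I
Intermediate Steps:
1/(54203 + sqrt((-19898 + 22001) - 1708*15)) = 1/(54203 + sqrt(2103 - 25620)) = 1/(54203 + sqrt(-23517)) = 1/(54203 + 3*I*sqrt(2613))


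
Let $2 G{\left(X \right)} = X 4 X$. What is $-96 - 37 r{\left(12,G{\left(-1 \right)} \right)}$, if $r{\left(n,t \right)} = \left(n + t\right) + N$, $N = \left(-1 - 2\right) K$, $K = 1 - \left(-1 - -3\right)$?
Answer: $-725$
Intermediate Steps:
$K = -1$ ($K = 1 - \left(-1 + 3\right) = 1 - 2 = -1$)
$N = 3$ ($N = \left(-1 - 2\right) \left(-1\right) = \left(-3\right) \left(-1\right) = 3$)
$G{\left(X \right)} = 2 X^{2}$ ($G{\left(X \right)} = \frac{X 4 X}{2} = \frac{4 X X}{2} = \frac{4 X^{2}}{2} = 2 X^{2}$)
$r{\left(n,t \right)} = 3 + n + t$ ($r{\left(n,t \right)} = \left(n + t\right) + 3 = 3 + n + t$)
$-96 - 37 r{\left(12,G{\left(-1 \right)} \right)} = -96 - 37 \left(3 + 12 + 2 \left(-1\right)^{2}\right) = -96 - 37 \left(3 + 12 + 2 \cdot 1\right) = -96 - 37 \left(3 + 12 + 2\right) = -96 - 629 = -725$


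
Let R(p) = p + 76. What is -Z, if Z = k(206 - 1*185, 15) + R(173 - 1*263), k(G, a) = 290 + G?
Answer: -297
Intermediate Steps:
R(p) = 76 + p
Z = 297 (Z = (290 + (206 - 1*185)) + (76 + (173 - 1*263)) = (290 + (206 - 185)) + (76 + (173 - 263)) = (290 + 21) + (76 - 90) = 311 - 14 = 297)
-Z = -1*297 = -297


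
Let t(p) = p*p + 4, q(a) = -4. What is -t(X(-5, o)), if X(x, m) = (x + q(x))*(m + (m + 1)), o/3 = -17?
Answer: -826285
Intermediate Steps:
o = -51 (o = 3*(-17) = -51)
X(x, m) = (1 + 2*m)*(-4 + x) (X(x, m) = (x - 4)*(m + (m + 1)) = (-4 + x)*(m + (1 + m)) = (-4 + x)*(1 + 2*m) = (1 + 2*m)*(-4 + x))
t(p) = 4 + p**2 (t(p) = p**2 + 4 = 4 + p**2)
-t(X(-5, o)) = -(4 + (-4 - 5 - 8*(-51) + 2*(-51)*(-5))**2) = -(4 + (-4 - 5 + 408 + 510)**2) = -(4 + 909**2) = -(4 + 826281) = -1*826285 = -826285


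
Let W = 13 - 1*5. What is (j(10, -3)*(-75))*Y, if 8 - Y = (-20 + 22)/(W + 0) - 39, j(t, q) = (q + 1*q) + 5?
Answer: 14025/4 ≈ 3506.3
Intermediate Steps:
W = 8 (W = 13 - 5 = 8)
j(t, q) = 5 + 2*q (j(t, q) = (q + q) + 5 = 2*q + 5 = 5 + 2*q)
Y = 187/4 (Y = 8 - ((-20 + 22)/(8 + 0) - 39) = 8 - (2/8 - 39) = 8 - (2*(⅛) - 39) = 8 - (¼ - 39) = 8 - 1*(-155/4) = 8 + 155/4 = 187/4 ≈ 46.750)
(j(10, -3)*(-75))*Y = ((5 + 2*(-3))*(-75))*(187/4) = ((5 - 6)*(-75))*(187/4) = -1*(-75)*(187/4) = 75*(187/4) = 14025/4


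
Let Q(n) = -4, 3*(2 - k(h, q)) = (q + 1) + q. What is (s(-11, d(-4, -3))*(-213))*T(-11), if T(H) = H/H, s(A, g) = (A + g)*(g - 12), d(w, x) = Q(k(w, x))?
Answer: -51120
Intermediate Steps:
k(h, q) = 5/3 - 2*q/3 (k(h, q) = 2 - ((q + 1) + q)/3 = 2 - ((1 + q) + q)/3 = 2 - (1 + 2*q)/3 = 2 + (-1/3 - 2*q/3) = 5/3 - 2*q/3)
d(w, x) = -4
s(A, g) = (-12 + g)*(A + g) (s(A, g) = (A + g)*(-12 + g) = (-12 + g)*(A + g))
T(H) = 1
(s(-11, d(-4, -3))*(-213))*T(-11) = (((-4)**2 - 12*(-11) - 12*(-4) - 11*(-4))*(-213))*1 = ((16 + 132 + 48 + 44)*(-213))*1 = (240*(-213))*1 = -51120*1 = -51120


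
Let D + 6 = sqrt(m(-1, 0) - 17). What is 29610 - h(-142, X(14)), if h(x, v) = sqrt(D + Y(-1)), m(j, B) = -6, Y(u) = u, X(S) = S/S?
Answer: 29610 - sqrt(-7 + I*sqrt(23)) ≈ 29609.0 - 2.7826*I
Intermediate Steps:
X(S) = 1
D = -6 + I*sqrt(23) (D = -6 + sqrt(-6 - 17) = -6 + sqrt(-23) = -6 + I*sqrt(23) ≈ -6.0 + 4.7958*I)
h(x, v) = sqrt(-7 + I*sqrt(23)) (h(x, v) = sqrt((-6 + I*sqrt(23)) - 1) = sqrt(-7 + I*sqrt(23)))
29610 - h(-142, X(14)) = 29610 - sqrt(-7 + I*sqrt(23))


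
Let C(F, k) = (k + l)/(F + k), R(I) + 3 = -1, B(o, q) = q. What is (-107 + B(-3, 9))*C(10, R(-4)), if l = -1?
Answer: 245/3 ≈ 81.667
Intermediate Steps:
R(I) = -4 (R(I) = -3 - 1 = -4)
C(F, k) = (-1 + k)/(F + k) (C(F, k) = (k - 1)/(F + k) = (-1 + k)/(F + k))
(-107 + B(-3, 9))*C(10, R(-4)) = (-107 + 9)*((-1 - 4)/(10 - 4)) = -98*(-5)/6 = -49*(-5)/3 = -98*(-⅚) = 245/3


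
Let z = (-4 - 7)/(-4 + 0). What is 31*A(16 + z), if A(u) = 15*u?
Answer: 34875/4 ≈ 8718.8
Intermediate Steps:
z = 11/4 (z = -11/(-4) = -11*(-¼) = 11/4 ≈ 2.7500)
31*A(16 + z) = 31*(15*(16 + 11/4)) = 31*(15*(75/4)) = 31*(1125/4) = 34875/4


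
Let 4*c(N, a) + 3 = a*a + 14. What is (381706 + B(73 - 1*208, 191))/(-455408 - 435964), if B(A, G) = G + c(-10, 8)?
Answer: -509221/1188496 ≈ -0.42846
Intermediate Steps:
c(N, a) = 11/4 + a²/4 (c(N, a) = -¾ + (a*a + 14)/4 = -¾ + (a² + 14)/4 = -¾ + (14 + a²)/4 = -¾ + (7/2 + a²/4) = 11/4 + a²/4)
B(A, G) = 75/4 + G (B(A, G) = G + (11/4 + (¼)*8²) = G + (11/4 + (¼)*64) = G + (11/4 + 16) = G + 75/4 = 75/4 + G)
(381706 + B(73 - 1*208, 191))/(-455408 - 435964) = (381706 + (75/4 + 191))/(-455408 - 435964) = (381706 + 839/4)/(-891372) = (1527663/4)*(-1/891372) = -509221/1188496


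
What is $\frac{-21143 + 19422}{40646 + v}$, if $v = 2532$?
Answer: $- \frac{1721}{43178} \approx -0.039858$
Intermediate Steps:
$\frac{-21143 + 19422}{40646 + v} = \frac{-21143 + 19422}{40646 + 2532} = - \frac{1721}{43178}$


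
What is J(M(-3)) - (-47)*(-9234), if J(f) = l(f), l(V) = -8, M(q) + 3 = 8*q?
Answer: -434006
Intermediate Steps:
M(q) = -3 + 8*q
J(f) = -8
J(M(-3)) - (-47)*(-9234) = -8 - (-47)*(-9234) = -8 - 1*433998 = -8 - 433998 = -434006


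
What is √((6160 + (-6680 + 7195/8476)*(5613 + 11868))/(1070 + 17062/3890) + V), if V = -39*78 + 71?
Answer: I*√8755890661014583455665439/8856068078 ≈ 334.13*I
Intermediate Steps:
V = -2971 (V = -3042 + 71 = -2971)
√((6160 + (-6680 + 7195/8476)*(5613 + 11868))/(1070 + 17062/3890) + V) = √((6160 + (-6680 + 7195/8476)*(5613 + 11868))/(1070 + 17062/3890) - 2971) = √((6160 + (-6680 + 7195*(1/8476))*17481)/(1070 + 17062*(1/3890)) - 2971) = √((6160 + (-6680 + 7195/8476)*17481)/(1070 + 8531/1945) - 2971) = √((6160 - 56612485/8476*17481)/(2089681/1945) - 2971) = √((6160 - 989642850285/8476)*(1945/2089681) - 2971) = √(-989590638125/8476*1945/2089681 - 2971) = √(-1924753791153125/17712136156 - 2971) = √(-1977376547672601/17712136156) = I*√8755890661014583455665439/8856068078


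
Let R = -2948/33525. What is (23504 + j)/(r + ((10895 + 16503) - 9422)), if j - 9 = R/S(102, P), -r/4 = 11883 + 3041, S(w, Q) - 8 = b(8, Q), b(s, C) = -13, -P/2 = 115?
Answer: -3941369573/6993315000 ≈ -0.56359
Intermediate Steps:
P = -230 (P = -2*115 = -230)
S(w, Q) = -5 (S(w, Q) = 8 - 13 = -5)
r = -59696 (r = -4*(11883 + 3041) = -4*14924 = -59696)
R = -2948/33525 (R = -2948*1/33525 = -2948/33525 ≈ -0.087934)
j = 1511573/167625 (j = 9 - 2948/33525/(-5) = 9 - 2948/33525*(-⅕) = 9 + 2948/167625 = 1511573/167625 ≈ 9.0176)
(23504 + j)/(r + ((10895 + 16503) - 9422)) = (23504 + 1511573/167625)/(-59696 + ((10895 + 16503) - 9422)) = 3941369573/(167625*(-59696 + (27398 - 9422))) = 3941369573/(167625*(-59696 + 17976)) = (3941369573/167625)/(-41720) = (3941369573/167625)*(-1/41720) = -3941369573/6993315000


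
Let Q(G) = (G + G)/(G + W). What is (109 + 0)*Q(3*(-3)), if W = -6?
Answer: 654/5 ≈ 130.80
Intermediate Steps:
Q(G) = 2*G/(-6 + G) (Q(G) = (G + G)/(G - 6) = (2*G)/(-6 + G) = 2*G/(-6 + G))
(109 + 0)*Q(3*(-3)) = (109 + 0)*(2*(3*(-3))/(-6 + 3*(-3))) = 109*(2*(-9)/(-6 - 9)) = 109*(2*(-9)/(-15)) = 109*(2*(-9)*(-1/15)) = 109*(6/5) = 654/5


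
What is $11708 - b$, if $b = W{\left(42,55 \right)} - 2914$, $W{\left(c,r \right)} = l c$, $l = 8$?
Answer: $14286$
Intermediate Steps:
$W{\left(c,r \right)} = 8 c$
$b = -2578$ ($b = 8 \cdot 42 - 2914 = 336 - 2914 = -2578$)
$11708 - b = 11708 - -2578 = 11708 + 2578 = 14286$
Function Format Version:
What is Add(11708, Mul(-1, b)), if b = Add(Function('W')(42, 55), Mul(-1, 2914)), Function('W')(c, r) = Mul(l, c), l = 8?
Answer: 14286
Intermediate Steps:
Function('W')(c, r) = Mul(8, c)
b = -2578 (b = Add(Mul(8, 42), Mul(-1, 2914)) = Add(336, -2914) = -2578)
Add(11708, Mul(-1, b)) = Add(11708, Mul(-1, -2578)) = Add(11708, 2578) = 14286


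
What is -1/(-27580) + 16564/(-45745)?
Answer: -2610225/7209412 ≈ -0.36206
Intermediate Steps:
-1/(-27580) + 16564/(-45745) = -1*(-1/27580) + 16564*(-1/45745) = 1/27580 - 16564/45745 = -2610225/7209412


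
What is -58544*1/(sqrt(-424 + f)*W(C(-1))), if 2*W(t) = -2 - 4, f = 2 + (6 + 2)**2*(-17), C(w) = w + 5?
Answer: -29272*I*sqrt(1510)/2265 ≈ -502.2*I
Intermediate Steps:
C(w) = 5 + w
f = -1086 (f = 2 + 8**2*(-17) = 2 + 64*(-17) = 2 - 1088 = -1086)
W(t) = -3 (W(t) = (-2 - 4)/2 = (1/2)*(-6) = -3)
-58544*1/(sqrt(-424 + f)*W(C(-1))) = -58544*(-1/(3*sqrt(-424 - 1086))) = -58544*I*sqrt(1510)/4530 = -29272*I*sqrt(1510)/2265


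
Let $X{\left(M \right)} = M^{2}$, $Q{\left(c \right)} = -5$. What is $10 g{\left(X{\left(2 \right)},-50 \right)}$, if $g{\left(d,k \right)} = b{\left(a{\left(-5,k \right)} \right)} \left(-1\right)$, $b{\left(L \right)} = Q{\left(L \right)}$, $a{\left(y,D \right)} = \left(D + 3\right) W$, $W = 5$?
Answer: $50$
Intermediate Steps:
$a{\left(y,D \right)} = 15 + 5 D$ ($a{\left(y,D \right)} = \left(D + 3\right) 5 = \left(3 + D\right) 5 = 15 + 5 D$)
$b{\left(L \right)} = -5$
$g{\left(d,k \right)} = 5$ ($g{\left(d,k \right)} = \left(-5\right) \left(-1\right) = 5$)
$10 g{\left(X{\left(2 \right)},-50 \right)} = 10 \cdot 5 = 50$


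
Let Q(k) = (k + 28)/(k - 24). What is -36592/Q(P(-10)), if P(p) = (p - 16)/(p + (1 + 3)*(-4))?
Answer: 841616/29 ≈ 29021.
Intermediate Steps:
P(p) = 1 (P(p) = (-16 + p)/(p + 4*(-4)) = (-16 + p)/(p - 16) = (-16 + p)/(-16 + p) = 1)
Q(k) = (28 + k)/(-24 + k)
-36592/Q(P(-10)) = -36592*(-24 + 1)/(28 + 1) = -36592/(29/(-23)) = -36592/((-1/23*29)) = -36592/(-29/23) = -36592*(-23/29) = 841616/29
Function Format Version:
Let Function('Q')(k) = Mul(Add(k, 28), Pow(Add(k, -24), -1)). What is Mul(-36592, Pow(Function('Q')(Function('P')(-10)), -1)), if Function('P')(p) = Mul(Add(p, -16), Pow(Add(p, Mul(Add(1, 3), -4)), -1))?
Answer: Rational(841616, 29) ≈ 29021.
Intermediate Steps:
Function('P')(p) = 1 (Function('P')(p) = Mul(Add(-16, p), Pow(Add(p, Mul(4, -4)), -1)) = Mul(Add(-16, p), Pow(Add(p, -16), -1)) = Mul(Add(-16, p), Pow(Add(-16, p), -1)) = 1)
Function('Q')(k) = Mul(Pow(Add(-24, k), -1), Add(28, k)) (Function('Q')(k) = Mul(Add(28, k), Pow(Add(-24, k), -1)) = Mul(Pow(Add(-24, k), -1), Add(28, k)))
Mul(-36592, Pow(Function('Q')(Function('P')(-10)), -1)) = Mul(-36592, Pow(Mul(Pow(Add(-24, 1), -1), Add(28, 1)), -1)) = Mul(-36592, Pow(Mul(Pow(-23, -1), 29), -1)) = Mul(-36592, Pow(Mul(Rational(-1, 23), 29), -1)) = Mul(-36592, Pow(Rational(-29, 23), -1)) = Mul(-36592, Rational(-23, 29)) = Rational(841616, 29)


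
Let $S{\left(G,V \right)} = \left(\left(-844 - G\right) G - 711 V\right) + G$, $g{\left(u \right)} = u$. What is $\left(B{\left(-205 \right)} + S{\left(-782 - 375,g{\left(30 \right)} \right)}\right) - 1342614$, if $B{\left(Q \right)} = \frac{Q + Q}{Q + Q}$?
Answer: $-1727241$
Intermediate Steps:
$B{\left(Q \right)} = 1$ ($B{\left(Q \right)} = \frac{2 Q}{2 Q} = 2 Q \frac{1}{2 Q} = 1$)
$S{\left(G,V \right)} = G - 711 V + G \left(-844 - G\right)$ ($S{\left(G,V \right)} = \left(G \left(-844 - G\right) - 711 V\right) + G = \left(- 711 V + G \left(-844 - G\right)\right) + G = G - 711 V + G \left(-844 - G\right)$)
$\left(B{\left(-205 \right)} + S{\left(-782 - 375,g{\left(30 \right)} \right)}\right) - 1342614 = \left(1 - \left(21330 + \left(-782 - 375\right)^{2} + 843 \left(-782 - 375\right)\right)\right) - 1342614 = \left(1 - 384628\right) - 1342614 = -384627 - 1342614 = -1727241$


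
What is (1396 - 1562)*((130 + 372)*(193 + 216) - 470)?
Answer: -34004768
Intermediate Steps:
(1396 - 1562)*((130 + 372)*(193 + 216) - 470) = -166*(502*409 - 470) = -166*(205318 - 470) = -166*204848 = -34004768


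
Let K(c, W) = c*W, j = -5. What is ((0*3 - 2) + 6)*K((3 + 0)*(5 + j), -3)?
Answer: 0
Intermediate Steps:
K(c, W) = W*c
((0*3 - 2) + 6)*K((3 + 0)*(5 + j), -3) = ((0*3 - 2) + 6)*(-3*(3 + 0)*(5 - 5)) = ((0 - 2) + 6)*(-9*0) = (-2 + 6)*(-3*0) = 4*0 = 0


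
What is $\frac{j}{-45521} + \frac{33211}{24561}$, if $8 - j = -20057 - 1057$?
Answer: $\frac{993020489}{1118041281} \approx 0.88818$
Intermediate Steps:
$j = 21122$ ($j = 8 - \left(-20057 - 1057\right) = 8 - -21114 = 8 + 21114 = 21122$)
$\frac{j}{-45521} + \frac{33211}{24561} = \frac{21122}{-45521} + \frac{33211}{24561} = 21122 \left(- \frac{1}{45521}\right) + 33211 \cdot \frac{1}{24561} = - \frac{21122}{45521} + \frac{33211}{24561} = \frac{993020489}{1118041281}$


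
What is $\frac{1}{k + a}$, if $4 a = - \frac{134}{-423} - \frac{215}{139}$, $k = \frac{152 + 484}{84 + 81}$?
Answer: $\frac{12935340}{45882311} \approx 0.28192$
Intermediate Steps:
$k = \frac{212}{55}$ ($k = \frac{636}{165} = 636 \cdot \frac{1}{165} = \frac{212}{55} \approx 3.8545$)
$a = - \frac{72319}{235188}$ ($a = \frac{- \frac{134}{-423} - \frac{215}{139}}{4} = \frac{\left(-134\right) \left(- \frac{1}{423}\right) - \frac{215}{139}}{4} = \frac{\frac{134}{423} - \frac{215}{139}}{4} = \frac{1}{4} \left(- \frac{72319}{58797}\right) = - \frac{72319}{235188} \approx -0.30749$)
$\frac{1}{k + a} = \frac{1}{\frac{212}{55} - \frac{72319}{235188}} = \frac{1}{\frac{45882311}{12935340}} = \frac{12935340}{45882311}$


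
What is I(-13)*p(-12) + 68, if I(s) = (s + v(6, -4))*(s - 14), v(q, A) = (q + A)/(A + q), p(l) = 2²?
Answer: 1364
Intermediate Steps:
p(l) = 4
v(q, A) = 1 (v(q, A) = (A + q)/(A + q) = 1)
I(s) = (1 + s)*(-14 + s) (I(s) = (s + 1)*(s - 14) = (1 + s)*(-14 + s))
I(-13)*p(-12) + 68 = (-14 + (-13)² - 13*(-13))*4 + 68 = (-14 + 169 + 169)*4 + 68 = 324*4 + 68 = 1296 + 68 = 1364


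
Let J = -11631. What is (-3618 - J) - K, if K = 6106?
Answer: 1907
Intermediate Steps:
(-3618 - J) - K = (-3618 - 1*(-11631)) - 1*6106 = (-3618 + 11631) - 6106 = 8013 - 6106 = 1907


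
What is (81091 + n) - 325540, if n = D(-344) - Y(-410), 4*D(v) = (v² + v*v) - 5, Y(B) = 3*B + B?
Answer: -734569/4 ≈ -1.8364e+5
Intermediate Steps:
Y(B) = 4*B
D(v) = -5/4 + v²/2 (D(v) = ((v² + v*v) - 5)/4 = ((v² + v²) - 5)/4 = (2*v² - 5)/4 = (-5 + 2*v²)/4 = -5/4 + v²/2)
n = 243227/4 (n = (-5/4 + (½)*(-344)²) - 4*(-410) = (-5/4 + (½)*118336) - 1*(-1640) = (-5/4 + 59168) + 1640 = 236667/4 + 1640 = 243227/4 ≈ 60807.)
(81091 + n) - 325540 = (81091 + 243227/4) - 325540 = 567591/4 - 325540 = -734569/4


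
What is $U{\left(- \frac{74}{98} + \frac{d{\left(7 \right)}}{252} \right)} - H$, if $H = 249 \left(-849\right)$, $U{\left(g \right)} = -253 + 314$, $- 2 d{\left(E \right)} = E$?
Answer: $211462$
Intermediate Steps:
$d{\left(E \right)} = - \frac{E}{2}$
$U{\left(g \right)} = 61$
$H = -211401$
$U{\left(- \frac{74}{98} + \frac{d{\left(7 \right)}}{252} \right)} - H = 61 - -211401 = 61 + 211401 = 211462$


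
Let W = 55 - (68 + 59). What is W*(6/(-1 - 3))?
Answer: 108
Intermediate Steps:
W = -72 (W = 55 - 1*127 = 55 - 127 = -72)
W*(6/(-1 - 3)) = -432/(-1 - 3) = -432/(-4) = -432*(-1)/4 = -72*(-3/2) = 108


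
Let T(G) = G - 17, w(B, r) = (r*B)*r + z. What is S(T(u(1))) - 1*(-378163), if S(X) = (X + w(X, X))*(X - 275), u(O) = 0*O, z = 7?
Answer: 1815679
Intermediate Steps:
u(O) = 0
w(B, r) = 7 + B*r² (w(B, r) = (r*B)*r + 7 = (B*r)*r + 7 = B*r² + 7 = 7 + B*r²)
T(G) = -17 + G
S(X) = (-275 + X)*(7 + X + X³) (S(X) = (X + (7 + X*X²))*(X - 275) = (X + (7 + X³))*(-275 + X) = (7 + X + X³)*(-275 + X) = (-275 + X)*(7 + X + X³))
S(T(u(1))) - 1*(-378163) = (-1925 + (-17 + 0)² + (-17 + 0)⁴ - 275*(-17 + 0)³ - 268*(-17 + 0)) - 1*(-378163) = (-1925 + (-17)² + (-17)⁴ - 275*(-17)³ - 268*(-17)) + 378163 = (-1925 + 289 + 83521 - 275*(-4913) + 4556) + 378163 = (-1925 + 289 + 83521 + 1351075 + 4556) + 378163 = 1437516 + 378163 = 1815679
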